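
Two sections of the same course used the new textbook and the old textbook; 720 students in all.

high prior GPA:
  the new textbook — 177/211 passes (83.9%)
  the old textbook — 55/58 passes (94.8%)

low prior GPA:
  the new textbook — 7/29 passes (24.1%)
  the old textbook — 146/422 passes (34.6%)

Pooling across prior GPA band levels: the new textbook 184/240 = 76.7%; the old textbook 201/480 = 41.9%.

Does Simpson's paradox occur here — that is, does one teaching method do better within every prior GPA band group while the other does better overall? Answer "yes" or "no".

Within each prior GPA band level (high prior GPA 83.9% vs 94.8%; low prior GPA 24.1% vs 34.6%), the old textbook has the higher rate every time. Pooled: 76.7% vs 41.9% — the new textbook has the higher rate overall. The two comparisons disagree.

yes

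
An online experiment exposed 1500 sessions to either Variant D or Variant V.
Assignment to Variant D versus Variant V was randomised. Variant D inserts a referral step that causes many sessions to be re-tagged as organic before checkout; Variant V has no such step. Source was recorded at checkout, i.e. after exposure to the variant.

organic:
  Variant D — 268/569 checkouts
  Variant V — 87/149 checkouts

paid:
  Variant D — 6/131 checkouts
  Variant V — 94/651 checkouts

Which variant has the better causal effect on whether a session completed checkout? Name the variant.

The distribution of traffic source is itself part of what the variant does — it is an intermediate outcome. Holding it fixed would remove that part of the effect; the total effect is the pooled difference.
Pooled: Variant D 39.1% vs Variant V 22.6%; Variant D is higher overall.

Variant D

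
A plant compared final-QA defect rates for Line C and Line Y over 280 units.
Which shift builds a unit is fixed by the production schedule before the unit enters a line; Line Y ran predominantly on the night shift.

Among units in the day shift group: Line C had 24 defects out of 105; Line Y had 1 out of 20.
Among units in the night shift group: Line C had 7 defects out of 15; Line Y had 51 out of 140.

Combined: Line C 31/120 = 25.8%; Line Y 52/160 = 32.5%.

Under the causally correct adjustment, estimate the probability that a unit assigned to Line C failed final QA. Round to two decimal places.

0.36

The shift-specific comparison favours Line Y throughout, but the pooled figures favour Line C. The question is whether to condition on shift.
Shift is set before the line has any effect — it is not caused by the line — and it independently drives the outcome. That makes it a confounder, so the causal comparison is within shift levels.
Standardising Line C to the population shift mix: 0.446·24/105 + 0.554·7/15 = 0.360.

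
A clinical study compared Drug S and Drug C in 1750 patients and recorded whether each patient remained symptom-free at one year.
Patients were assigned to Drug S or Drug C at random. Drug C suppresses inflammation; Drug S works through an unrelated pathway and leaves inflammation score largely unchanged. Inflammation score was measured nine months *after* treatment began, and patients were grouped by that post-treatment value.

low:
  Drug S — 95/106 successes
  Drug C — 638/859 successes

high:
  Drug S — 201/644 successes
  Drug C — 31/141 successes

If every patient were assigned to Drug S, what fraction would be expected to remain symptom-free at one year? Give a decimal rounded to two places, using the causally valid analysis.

Inflammation score is downstream of the drug. One should not condition on a consequence of treatment, so the overall rates are the right comparison.
So P(outcome | do(Drug S)) is just the pooled rate for Drug S: 296/750 = 0.395.

0.39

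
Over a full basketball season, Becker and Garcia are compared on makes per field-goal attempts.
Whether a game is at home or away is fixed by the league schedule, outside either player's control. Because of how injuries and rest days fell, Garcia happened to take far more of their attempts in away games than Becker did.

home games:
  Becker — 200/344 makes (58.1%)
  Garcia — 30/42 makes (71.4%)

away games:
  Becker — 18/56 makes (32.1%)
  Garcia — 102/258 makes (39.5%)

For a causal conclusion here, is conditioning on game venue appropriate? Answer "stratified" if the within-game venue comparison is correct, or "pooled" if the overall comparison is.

stratified

The stratified and pooled comparisons disagree (Garcia wins within each game venue; Becker wins overall), so the answer turns on the causal role of game venue.
Here game venue is a common cause — it drives both which player a case falls under and the outcome. The crude comparison mixes populations; the stratum-specific rates are the causally relevant ones.
Within each level — home games: 58.1% vs 71.4%; away games: 32.1% vs 39.5% — Garcia is higher every time.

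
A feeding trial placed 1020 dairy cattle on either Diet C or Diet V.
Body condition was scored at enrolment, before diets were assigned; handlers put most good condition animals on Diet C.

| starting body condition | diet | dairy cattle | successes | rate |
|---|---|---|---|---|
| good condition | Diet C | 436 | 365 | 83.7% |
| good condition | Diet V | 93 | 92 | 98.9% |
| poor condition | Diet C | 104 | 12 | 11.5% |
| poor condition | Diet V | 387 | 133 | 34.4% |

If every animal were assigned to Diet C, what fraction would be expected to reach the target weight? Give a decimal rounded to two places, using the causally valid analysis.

Within every starting body condition level Diet V has the higher rate, yet pooled Diet C does — Simpson's reversal.
The imbalance in starting body condition arose from how dairy cattle were allocated, not from anything the diet did; and starting body condition independently affects the outcome. The pooled gap is confounded — condition on starting body condition.
Standardising Diet C to the population starting body condition mix: 0.519·365/436 + 0.481·12/104 = 0.490.

0.49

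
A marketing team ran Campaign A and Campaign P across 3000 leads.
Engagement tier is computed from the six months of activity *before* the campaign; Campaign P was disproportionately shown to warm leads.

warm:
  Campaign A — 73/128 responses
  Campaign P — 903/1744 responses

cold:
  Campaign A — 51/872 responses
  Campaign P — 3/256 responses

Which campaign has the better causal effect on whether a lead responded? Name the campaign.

Campaign A

Campaign A is higher inside every engagement tier stratum but Campaign P is higher in aggregate. Whether to stratify depends on how engagement tier relates to the campaign.
Engagement tier is set before the campaign has any effect — it is not caused by the campaign — and it independently drives the outcome. That makes it a confounder, so the causal comparison is within engagement tier levels.
Within each level — warm: 57.0% vs 51.8%; cold: 5.8% vs 1.2% — Campaign A is higher every time.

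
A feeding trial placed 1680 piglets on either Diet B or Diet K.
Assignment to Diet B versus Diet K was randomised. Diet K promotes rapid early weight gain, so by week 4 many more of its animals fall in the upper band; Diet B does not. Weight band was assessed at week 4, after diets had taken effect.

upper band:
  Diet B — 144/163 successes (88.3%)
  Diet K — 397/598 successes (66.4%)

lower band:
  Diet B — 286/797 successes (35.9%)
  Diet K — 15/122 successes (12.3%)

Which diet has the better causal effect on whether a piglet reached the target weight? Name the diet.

Diet K

Week-4 weight band is recorded after the diet and is itself shifted by it — it sits on the causal path from diet to outcome. Conditioning on a mediator would strip out part of the effect we want; the pooled comparison gives the total causal effect.
Pooled: Diet B 44.8% vs Diet K 57.2%; Diet K is higher overall.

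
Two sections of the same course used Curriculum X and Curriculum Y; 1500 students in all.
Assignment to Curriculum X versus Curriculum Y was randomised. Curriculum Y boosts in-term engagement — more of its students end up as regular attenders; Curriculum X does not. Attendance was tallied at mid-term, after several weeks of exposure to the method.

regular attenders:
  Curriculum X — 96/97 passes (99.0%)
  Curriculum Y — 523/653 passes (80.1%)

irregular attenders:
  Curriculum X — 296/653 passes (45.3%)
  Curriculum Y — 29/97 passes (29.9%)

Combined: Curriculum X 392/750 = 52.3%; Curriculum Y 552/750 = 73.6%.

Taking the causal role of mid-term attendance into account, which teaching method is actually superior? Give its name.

Mid-term attendance is recorded after the teaching method and is itself shifted by it — it sits on the causal path from teaching method to outcome. Conditioning on a mediator would strip out part of the effect we want; the pooled comparison gives the total causal effect.
Pooled: Curriculum X 52.3% vs Curriculum Y 73.6%; Curriculum Y is higher overall.

Curriculum Y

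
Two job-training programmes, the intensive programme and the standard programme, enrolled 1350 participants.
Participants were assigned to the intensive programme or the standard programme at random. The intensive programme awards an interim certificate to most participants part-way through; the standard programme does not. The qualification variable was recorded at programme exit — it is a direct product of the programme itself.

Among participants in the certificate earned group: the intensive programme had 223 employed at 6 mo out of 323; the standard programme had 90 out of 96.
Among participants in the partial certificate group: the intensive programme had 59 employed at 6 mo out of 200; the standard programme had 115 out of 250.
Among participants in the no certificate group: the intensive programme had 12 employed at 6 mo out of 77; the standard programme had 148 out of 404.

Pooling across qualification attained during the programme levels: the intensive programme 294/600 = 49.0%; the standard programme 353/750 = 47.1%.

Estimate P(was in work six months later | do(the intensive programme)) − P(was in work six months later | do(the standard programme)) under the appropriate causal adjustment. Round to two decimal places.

+0.02

Within every qualification attained during the programme level the standard programme has the higher rate, yet pooled the intensive programme does — Simpson's reversal.
The distribution of qualification attained during the programme is itself part of what the programme does — it is an intermediate outcome. Holding it fixed would remove that part of the effect; the total effect is the pooled difference.
The causal difference is the pooled difference: 0.490 − 0.471 = +0.019.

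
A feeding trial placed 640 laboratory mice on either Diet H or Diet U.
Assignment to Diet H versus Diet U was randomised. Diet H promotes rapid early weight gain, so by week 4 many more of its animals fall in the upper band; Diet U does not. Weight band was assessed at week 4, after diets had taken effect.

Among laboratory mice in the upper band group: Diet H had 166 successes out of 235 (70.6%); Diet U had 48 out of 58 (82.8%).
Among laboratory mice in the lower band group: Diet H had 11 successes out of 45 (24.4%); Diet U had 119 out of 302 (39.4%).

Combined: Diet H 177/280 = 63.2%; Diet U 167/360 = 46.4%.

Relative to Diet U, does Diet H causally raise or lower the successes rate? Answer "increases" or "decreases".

increases

Because the diet influences week-4 weight band, week-4 weight band is a post-treatment mediator, not a confounder. Stratifying on it would bias the estimate; the causal effect is the crude pooled difference.
Pooled: Diet H 63.2% vs Diet U 46.4%; Diet H is higher overall.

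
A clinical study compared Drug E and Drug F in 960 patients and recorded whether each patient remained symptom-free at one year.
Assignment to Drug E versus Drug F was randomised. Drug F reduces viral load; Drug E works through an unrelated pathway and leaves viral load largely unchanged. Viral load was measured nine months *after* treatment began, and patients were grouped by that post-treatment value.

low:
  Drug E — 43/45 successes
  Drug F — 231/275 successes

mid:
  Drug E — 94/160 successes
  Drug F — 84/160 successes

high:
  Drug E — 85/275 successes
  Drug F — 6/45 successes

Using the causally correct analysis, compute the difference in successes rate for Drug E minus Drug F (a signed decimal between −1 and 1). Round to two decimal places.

The viral load-specific comparison favours Drug E throughout, but the pooled figures favour Drug F. The question is whether to condition on viral load.
Stratifying would compare drugs among patients the drugs themselves sorted into viral load groups — a form of selection on an intermediate. The unconditioned pooled rates give the total causal effect.
The causal difference is the pooled difference: 0.463 − 0.669 = -0.206.

-0.21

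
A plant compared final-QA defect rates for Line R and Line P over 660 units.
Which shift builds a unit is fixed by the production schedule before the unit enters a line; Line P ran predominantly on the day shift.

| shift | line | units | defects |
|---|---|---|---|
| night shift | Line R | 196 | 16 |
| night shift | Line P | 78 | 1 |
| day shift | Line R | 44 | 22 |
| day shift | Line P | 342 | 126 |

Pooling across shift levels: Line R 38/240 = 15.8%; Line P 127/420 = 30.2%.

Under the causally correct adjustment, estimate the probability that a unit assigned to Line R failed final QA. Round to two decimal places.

Here shift is a common cause — it drives both which line a case falls under and the outcome. The crude comparison mixes populations; the stratum-specific rates are the causally relevant ones.
Standardising Line R to the population shift mix: 0.415·16/196 + 0.585·22/44 = 0.326.

0.33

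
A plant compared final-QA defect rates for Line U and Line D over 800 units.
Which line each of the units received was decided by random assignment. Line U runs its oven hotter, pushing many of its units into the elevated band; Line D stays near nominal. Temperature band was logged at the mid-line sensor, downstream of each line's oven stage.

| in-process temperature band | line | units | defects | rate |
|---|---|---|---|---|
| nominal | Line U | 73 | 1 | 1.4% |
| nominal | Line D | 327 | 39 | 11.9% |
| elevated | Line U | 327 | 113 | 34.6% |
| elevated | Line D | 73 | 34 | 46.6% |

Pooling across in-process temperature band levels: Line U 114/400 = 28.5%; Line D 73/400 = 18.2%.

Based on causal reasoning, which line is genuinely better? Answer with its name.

In-process temperature band is recorded after the line and is itself shifted by it — it sits on the causal path from line to outcome. Conditioning on a mediator would strip out part of the effect we want; the pooled comparison gives the total causal effect.
Pooled: Line U 28.5% vs Line D 18.2%; Line D is lower overall.

Line D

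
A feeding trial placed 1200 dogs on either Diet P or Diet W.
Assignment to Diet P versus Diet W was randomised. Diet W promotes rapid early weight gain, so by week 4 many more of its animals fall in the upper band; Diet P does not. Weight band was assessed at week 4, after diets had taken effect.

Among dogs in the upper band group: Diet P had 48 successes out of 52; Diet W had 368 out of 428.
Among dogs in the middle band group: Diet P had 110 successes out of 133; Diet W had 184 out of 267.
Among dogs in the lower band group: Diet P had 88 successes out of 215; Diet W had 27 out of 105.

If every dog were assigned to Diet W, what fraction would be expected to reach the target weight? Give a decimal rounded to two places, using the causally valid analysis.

0.72

Stratifying would compare diets among dogs the diets themselves sorted into week-4 weight band groups — a form of selection on an intermediate. The unconditioned pooled rates give the total causal effect.
So P(outcome | do(Diet W)) is just the pooled rate for Diet W: 579/800 = 0.724.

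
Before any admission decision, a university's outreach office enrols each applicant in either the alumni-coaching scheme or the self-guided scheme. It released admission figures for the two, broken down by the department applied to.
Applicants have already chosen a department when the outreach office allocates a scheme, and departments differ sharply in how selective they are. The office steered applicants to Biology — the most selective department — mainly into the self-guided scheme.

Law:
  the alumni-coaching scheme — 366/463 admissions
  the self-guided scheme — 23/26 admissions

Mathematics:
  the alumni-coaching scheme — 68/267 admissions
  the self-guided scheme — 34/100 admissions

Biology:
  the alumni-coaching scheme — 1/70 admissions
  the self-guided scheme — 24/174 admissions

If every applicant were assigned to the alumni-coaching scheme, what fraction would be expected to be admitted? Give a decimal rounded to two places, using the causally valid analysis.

0.44

Within every department level the self-guided scheme has the higher rate, yet pooled the alumni-coaching scheme does — Simpson's reversal.
The imbalance in department arose from how applicants were allocated, not from anything the outreach scheme did; and department independently affects the outcome. The pooled gap is confounded — condition on department.
Standardising the alumni-coaching scheme to the population department mix: 0.445·366/463 + 0.334·68/267 + 0.222·1/70 = 0.440.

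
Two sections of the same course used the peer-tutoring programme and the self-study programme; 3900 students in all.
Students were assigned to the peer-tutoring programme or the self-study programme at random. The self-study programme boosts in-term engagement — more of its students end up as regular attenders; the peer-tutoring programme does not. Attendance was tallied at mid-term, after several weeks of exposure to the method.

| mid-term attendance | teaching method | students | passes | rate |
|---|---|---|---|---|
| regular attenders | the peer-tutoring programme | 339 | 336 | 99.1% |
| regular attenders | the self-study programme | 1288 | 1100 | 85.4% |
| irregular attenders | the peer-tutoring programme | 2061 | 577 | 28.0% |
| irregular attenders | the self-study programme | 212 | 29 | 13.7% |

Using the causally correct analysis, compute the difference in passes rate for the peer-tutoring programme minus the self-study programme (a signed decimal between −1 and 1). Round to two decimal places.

Mid-term attendance is recorded after the teaching method and is itself shifted by it — it sits on the causal path from teaching method to outcome. Conditioning on a mediator would strip out part of the effect we want; the pooled comparison gives the total causal effect.
The causal difference is the pooled difference: 0.380 − 0.753 = -0.372.

-0.37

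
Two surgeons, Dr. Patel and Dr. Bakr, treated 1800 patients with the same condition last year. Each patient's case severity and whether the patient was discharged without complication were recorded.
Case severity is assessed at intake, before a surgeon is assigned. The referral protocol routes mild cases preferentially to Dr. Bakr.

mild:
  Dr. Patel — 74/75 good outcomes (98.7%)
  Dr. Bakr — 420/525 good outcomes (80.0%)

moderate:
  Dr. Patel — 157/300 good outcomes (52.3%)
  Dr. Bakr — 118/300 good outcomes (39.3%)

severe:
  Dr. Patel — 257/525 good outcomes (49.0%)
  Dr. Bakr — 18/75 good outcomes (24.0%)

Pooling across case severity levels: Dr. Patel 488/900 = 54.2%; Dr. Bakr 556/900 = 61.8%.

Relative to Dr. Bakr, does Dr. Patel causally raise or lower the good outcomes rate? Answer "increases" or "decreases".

increases

Nothing the surgeon does changes case severity; the imbalance is an allocation artefact. With case severity also predicting the outcome, the pooled figure is confounded, and the within-stratum comparison is the causal one.
Within each level — mild: 98.7% vs 80.0%; moderate: 52.3% vs 39.3%; severe: 49.0% vs 24.0% — Dr. Patel is higher every time.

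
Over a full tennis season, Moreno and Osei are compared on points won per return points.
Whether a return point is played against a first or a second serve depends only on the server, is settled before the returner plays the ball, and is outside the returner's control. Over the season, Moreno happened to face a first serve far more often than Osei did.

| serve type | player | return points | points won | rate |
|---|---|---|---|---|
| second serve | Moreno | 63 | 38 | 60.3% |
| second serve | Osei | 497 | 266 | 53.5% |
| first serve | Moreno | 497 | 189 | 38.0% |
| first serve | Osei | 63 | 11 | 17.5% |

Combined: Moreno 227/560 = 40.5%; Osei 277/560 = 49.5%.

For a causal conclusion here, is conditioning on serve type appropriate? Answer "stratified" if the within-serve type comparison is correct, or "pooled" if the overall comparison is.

stratified

The stratified and pooled comparisons disagree (Moreno wins within each serve type; Osei wins overall), so the answer turns on the causal role of serve type.
Serve type differs across players for reasons unrelated to any effect of the player itself, and it separately predicts the outcome — a classic confounder. We must compare within serve type levels.
Within each level — second serve: 60.3% vs 53.5%; first serve: 38.0% vs 17.5% — Moreno is higher every time.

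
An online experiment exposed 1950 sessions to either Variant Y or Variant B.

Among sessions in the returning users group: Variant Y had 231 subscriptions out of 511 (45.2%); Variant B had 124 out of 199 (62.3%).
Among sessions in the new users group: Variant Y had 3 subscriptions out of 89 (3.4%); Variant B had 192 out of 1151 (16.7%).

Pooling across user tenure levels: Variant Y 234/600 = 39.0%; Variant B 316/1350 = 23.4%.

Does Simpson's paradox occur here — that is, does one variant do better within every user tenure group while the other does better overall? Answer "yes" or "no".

Within each user tenure level (returning users 45.2% vs 62.3%; new users 3.4% vs 16.7%), Variant B has the higher rate every time. Pooled: 39.0% vs 23.4% — Variant Y has the higher rate overall. The two comparisons disagree.

yes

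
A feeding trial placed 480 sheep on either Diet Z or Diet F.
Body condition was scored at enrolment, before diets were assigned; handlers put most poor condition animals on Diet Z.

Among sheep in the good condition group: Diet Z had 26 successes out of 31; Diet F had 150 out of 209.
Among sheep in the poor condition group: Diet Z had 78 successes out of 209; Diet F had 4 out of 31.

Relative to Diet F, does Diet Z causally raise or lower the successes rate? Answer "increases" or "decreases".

increases

The starting body condition-specific comparison favours Diet Z throughout, but the pooled figures favour Diet F. The question is whether to condition on starting body condition.
Starting body condition is set before the diet has any effect — it is not caused by the diet — and it independently drives the outcome. That makes it a confounder, so the causal comparison is within starting body condition levels.
Within each level — good condition: 83.9% vs 71.8%; poor condition: 37.3% vs 12.9% — Diet Z is higher every time.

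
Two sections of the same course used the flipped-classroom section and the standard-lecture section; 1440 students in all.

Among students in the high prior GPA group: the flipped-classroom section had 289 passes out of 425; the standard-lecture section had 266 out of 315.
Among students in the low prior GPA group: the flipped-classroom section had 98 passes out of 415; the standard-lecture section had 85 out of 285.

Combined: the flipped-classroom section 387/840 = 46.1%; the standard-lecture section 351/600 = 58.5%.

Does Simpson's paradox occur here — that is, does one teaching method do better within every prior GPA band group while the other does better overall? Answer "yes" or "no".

Within each prior GPA band level (high prior GPA 68.0% vs 84.4%; low prior GPA 23.6% vs 29.8%), the standard-lecture section has the higher rate every time. Pooled: 46.1% vs 58.5% — the standard-lecture section has the higher rate overall. They agree.

no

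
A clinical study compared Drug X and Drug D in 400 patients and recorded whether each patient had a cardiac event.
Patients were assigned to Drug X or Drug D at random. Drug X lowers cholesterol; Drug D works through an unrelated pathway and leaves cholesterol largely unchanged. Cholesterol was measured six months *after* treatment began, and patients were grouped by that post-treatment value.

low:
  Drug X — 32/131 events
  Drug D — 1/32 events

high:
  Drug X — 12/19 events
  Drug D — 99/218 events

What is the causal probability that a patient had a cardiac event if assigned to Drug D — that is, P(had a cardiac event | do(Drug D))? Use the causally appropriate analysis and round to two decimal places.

0.40

Cholesterol is downstream of the drug. One should not condition on a consequence of treatment, so the overall rates are the right comparison.
So P(outcome | do(Drug D)) is just the pooled rate for Drug D: 100/250 = 0.400.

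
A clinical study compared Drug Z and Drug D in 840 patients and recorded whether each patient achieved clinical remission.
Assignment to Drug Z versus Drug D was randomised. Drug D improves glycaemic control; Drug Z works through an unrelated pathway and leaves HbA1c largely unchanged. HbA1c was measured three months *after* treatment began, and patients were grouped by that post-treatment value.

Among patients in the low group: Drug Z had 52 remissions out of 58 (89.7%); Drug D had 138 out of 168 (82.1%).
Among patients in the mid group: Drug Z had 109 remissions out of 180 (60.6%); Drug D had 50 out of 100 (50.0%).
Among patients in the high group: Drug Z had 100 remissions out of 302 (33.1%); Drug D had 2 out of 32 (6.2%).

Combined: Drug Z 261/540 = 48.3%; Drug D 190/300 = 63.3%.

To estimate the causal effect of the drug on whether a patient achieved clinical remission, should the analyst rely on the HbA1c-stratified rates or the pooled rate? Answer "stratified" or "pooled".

pooled

HbA1c lies on the pathway drug → HbA1c → outcome, so adjusting for it blocks the indirect effect. For the total causal effect of drug, use the unadjusted pooled rates.
Pooled: Drug Z 48.3% vs Drug D 63.3%; Drug D is higher overall.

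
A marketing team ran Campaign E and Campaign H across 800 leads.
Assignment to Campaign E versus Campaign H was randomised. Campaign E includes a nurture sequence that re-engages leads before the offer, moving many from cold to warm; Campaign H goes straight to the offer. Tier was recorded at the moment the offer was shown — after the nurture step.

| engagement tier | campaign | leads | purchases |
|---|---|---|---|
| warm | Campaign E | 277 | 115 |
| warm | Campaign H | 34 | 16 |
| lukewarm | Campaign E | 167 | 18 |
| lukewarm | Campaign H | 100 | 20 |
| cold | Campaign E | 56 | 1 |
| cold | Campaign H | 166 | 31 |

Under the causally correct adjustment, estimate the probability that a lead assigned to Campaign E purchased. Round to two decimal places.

0.27

Because the campaign influences engagement tier, engagement tier is a post-treatment mediator, not a confounder. Stratifying on it would bias the estimate; the causal effect is the crude pooled difference.
So P(outcome | do(Campaign E)) is just the pooled rate for Campaign E: 134/500 = 0.268.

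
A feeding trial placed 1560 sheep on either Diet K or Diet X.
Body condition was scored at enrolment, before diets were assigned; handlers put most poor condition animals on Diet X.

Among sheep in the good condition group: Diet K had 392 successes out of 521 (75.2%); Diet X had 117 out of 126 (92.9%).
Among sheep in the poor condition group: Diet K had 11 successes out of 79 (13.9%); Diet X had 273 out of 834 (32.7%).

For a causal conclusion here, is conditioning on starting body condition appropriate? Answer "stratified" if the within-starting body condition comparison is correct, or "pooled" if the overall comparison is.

Starting body condition differs across diets for reasons unrelated to any effect of the diet itself, and it separately predicts the outcome — a classic confounder. We must compare within starting body condition levels.
Within each level — good condition: 75.2% vs 92.9%; poor condition: 13.9% vs 32.7% — Diet X is higher every time.

stratified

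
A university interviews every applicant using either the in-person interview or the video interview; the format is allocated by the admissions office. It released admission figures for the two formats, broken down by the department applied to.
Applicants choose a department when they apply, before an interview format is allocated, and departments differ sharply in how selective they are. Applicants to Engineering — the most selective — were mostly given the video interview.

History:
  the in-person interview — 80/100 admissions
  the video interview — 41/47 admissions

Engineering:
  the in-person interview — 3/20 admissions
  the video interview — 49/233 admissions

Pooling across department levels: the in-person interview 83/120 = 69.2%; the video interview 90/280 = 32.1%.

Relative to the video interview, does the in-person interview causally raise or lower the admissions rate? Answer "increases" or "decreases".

decreases

Department is set before the interview format has any effect — it is not caused by the interview format — and it independently drives the outcome. That makes it a confounder, so the causal comparison is within department levels.
Within each level — History: 80.0% vs 87.2%; Engineering: 15.0% vs 21.0% — the video interview is higher every time.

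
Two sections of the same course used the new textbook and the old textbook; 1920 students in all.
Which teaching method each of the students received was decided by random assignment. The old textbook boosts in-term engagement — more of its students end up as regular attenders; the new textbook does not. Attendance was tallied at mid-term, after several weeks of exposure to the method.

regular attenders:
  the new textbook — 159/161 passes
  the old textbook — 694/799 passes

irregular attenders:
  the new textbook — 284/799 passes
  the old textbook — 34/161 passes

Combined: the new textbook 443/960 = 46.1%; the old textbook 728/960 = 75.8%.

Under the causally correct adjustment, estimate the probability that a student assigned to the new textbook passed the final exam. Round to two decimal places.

0.46

the new textbook is higher inside every mid-term attendance stratum but the old textbook is higher in aggregate. Whether to stratify depends on how mid-term attendance relates to the teaching method.
Mid-term attendance is downstream of the teaching method. One should not condition on a consequence of treatment, so the overall rates are the right comparison.
So P(outcome | do(the new textbook)) is just the pooled rate for the new textbook: 443/960 = 0.461.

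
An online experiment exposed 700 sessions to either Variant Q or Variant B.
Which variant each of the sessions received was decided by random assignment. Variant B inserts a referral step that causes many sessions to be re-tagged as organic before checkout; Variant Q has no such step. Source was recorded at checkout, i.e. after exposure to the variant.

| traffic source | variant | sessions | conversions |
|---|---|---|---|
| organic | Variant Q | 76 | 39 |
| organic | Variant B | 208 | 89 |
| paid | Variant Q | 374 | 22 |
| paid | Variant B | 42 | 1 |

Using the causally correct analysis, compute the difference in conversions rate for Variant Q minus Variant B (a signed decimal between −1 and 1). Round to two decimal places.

Traffic source lies on the pathway variant → traffic source → outcome, so adjusting for it blocks the indirect effect. For the total causal effect of variant, use the unadjusted pooled rates.
The causal difference is the pooled difference: 0.136 − 0.360 = -0.224.

-0.22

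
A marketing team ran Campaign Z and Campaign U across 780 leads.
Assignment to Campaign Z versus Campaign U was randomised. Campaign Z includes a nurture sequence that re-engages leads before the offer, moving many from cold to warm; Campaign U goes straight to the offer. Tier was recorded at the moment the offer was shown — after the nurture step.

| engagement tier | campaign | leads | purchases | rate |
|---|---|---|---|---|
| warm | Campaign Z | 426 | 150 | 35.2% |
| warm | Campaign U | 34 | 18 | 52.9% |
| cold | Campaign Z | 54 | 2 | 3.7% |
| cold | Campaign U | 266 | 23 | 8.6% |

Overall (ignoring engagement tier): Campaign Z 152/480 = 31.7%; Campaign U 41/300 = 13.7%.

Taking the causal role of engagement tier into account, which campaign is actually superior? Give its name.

Campaign Z

The distribution of engagement tier is itself part of what the campaign does — it is an intermediate outcome. Holding it fixed would remove that part of the effect; the total effect is the pooled difference.
Pooled: Campaign Z 31.7% vs Campaign U 13.7%; Campaign Z is higher overall.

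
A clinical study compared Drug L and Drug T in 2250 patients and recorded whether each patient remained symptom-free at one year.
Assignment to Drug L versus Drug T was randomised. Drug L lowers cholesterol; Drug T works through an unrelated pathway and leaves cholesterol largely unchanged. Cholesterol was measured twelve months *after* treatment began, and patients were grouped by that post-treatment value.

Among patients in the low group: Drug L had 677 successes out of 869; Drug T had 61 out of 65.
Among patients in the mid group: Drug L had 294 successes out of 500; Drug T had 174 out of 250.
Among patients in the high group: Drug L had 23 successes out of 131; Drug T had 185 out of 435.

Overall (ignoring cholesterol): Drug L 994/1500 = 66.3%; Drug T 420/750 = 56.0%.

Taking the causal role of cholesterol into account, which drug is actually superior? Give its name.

Drug L

The cholesterol-specific comparison favours Drug T throughout, but the pooled figures favour Drug L. The question is whether to condition on cholesterol.
Cholesterol is recorded after the drug and is itself shifted by it — it sits on the causal path from drug to outcome. Conditioning on a mediator would strip out part of the effect we want; the pooled comparison gives the total causal effect.
Pooled: Drug L 66.3% vs Drug T 56.0%; Drug L is higher overall.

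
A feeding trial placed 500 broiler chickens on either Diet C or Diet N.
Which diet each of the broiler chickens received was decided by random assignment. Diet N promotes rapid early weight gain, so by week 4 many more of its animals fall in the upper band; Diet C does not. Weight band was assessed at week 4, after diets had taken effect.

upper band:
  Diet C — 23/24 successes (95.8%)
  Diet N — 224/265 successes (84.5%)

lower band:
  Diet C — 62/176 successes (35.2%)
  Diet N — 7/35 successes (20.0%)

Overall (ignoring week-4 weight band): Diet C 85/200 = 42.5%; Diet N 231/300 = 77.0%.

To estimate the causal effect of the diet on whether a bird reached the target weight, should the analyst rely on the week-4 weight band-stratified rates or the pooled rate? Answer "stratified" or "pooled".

pooled

The week-4 weight band-specific comparison favours Diet C throughout, but the pooled figures favour Diet N. The question is whether to condition on week-4 weight band.
Week-4 weight band is downstream of the diet. One should not condition on a consequence of treatment, so the overall rates are the right comparison.
Pooled: Diet C 42.5% vs Diet N 77.0%; Diet N is higher overall.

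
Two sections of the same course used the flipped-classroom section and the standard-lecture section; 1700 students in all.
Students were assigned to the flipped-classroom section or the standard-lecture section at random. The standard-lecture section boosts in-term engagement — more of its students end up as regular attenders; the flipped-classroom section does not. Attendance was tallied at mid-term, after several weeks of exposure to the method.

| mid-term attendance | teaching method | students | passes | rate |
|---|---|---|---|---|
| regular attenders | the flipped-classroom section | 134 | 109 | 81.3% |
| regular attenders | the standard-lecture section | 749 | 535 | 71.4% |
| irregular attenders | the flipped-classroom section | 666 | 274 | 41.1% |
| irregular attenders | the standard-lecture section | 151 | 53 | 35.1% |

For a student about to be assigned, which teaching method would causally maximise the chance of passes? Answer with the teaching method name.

the standard-lecture section

Mid-term attendance is recorded after the teaching method and is itself shifted by it — it sits on the causal path from teaching method to outcome. Conditioning on a mediator would strip out part of the effect we want; the pooled comparison gives the total causal effect.
Pooled: the flipped-classroom section 47.9% vs the standard-lecture section 65.3%; the standard-lecture section is higher overall.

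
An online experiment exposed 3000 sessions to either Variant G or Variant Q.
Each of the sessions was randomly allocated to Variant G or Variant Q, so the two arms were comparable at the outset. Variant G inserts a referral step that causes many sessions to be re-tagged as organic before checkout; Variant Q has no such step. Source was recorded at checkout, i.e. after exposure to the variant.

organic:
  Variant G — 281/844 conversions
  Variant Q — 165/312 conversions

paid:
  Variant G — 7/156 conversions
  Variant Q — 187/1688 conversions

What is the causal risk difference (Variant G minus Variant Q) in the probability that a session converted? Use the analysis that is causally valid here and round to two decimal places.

Traffic source is recorded after the variant and is itself shifted by it — it sits on the causal path from variant to outcome. Conditioning on a mediator would strip out part of the effect we want; the pooled comparison gives the total causal effect.
The causal difference is the pooled difference: 0.288 − 0.176 = +0.112.

+0.11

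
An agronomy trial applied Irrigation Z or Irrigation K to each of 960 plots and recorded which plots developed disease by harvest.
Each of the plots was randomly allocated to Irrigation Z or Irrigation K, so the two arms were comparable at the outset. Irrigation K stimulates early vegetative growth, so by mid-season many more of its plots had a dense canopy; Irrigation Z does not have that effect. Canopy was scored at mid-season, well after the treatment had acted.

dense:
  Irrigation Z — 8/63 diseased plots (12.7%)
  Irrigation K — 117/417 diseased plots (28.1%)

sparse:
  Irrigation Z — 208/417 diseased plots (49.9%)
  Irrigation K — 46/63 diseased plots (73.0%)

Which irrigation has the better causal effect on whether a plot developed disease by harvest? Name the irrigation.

The mid-season canopy-specific comparison favours Irrigation Z throughout, but the pooled figures favour Irrigation K. The question is whether to condition on mid-season canopy.
Stratifying would compare irrigations among plots the irrigations themselves sorted into mid-season canopy groups — a form of selection on an intermediate. The unconditioned pooled rates give the total causal effect.
Pooled: Irrigation Z 45.0% vs Irrigation K 34.0%; Irrigation K is lower overall.

Irrigation K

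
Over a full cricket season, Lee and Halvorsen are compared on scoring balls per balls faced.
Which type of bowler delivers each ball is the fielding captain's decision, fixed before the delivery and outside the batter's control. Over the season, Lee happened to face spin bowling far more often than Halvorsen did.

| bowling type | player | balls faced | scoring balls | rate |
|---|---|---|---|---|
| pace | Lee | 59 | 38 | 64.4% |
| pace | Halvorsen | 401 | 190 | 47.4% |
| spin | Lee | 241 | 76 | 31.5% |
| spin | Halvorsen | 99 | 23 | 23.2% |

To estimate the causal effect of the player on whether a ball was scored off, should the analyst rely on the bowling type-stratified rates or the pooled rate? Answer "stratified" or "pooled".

The bowling type-specific comparison favours Lee throughout, but the pooled figures favour Halvorsen. The question is whether to condition on bowling type.
Nothing the player does changes bowling type; the imbalance is an allocation artefact. With bowling type also predicting the outcome, the pooled figure is confounded, and the within-stratum comparison is the causal one.
Within each level — pace: 64.4% vs 47.4%; spin: 31.5% vs 23.2% — Lee is higher every time.

stratified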